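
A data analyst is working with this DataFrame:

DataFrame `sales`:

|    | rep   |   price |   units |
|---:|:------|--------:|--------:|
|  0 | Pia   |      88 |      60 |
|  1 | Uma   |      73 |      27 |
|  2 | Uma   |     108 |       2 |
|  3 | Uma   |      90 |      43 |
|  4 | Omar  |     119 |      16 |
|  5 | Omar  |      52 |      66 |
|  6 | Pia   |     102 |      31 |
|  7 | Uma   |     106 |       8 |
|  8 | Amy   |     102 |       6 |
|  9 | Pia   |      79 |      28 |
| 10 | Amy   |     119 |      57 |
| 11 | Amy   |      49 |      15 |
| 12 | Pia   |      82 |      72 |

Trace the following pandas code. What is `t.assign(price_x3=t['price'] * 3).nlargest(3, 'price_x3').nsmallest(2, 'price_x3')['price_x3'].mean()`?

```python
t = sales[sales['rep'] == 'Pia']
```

filter rows where rep == 'Pia':
    rep  price  units
0   Pia     88     60
6   Pia    102     31
9   Pia     79     28
12  Pia     82     72
add column price_x3 = t['price'] * 3:
    rep  price  units  price_x3
0   Pia     88     60       264
6   Pia    102     31       306
9   Pia     79     28       237
12  Pia     82     72       246
take 3 rows with largest price_x3:
    rep  price  units  price_x3
6   Pia    102     31       306
0   Pia     88     60       264
12  Pia     82     72       246
take 2 rows with smallest price_x3:
    rep  price  units  price_x3
12  Pia     82     72       246
0   Pia     88     60       264
mean of column 'price_x3' → 255.0

255.0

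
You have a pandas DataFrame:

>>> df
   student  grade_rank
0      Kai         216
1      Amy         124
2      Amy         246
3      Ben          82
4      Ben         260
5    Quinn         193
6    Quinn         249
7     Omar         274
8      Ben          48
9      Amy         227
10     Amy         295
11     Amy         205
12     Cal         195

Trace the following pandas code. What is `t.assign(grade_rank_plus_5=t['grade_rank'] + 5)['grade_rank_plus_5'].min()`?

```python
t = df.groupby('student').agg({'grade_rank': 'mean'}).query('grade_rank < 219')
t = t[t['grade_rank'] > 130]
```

group by student, mean of grade_rank:
         grade_rank
student            
Amy           219.4
Ben           130.0
Cal           195.0
Kai           216.0
Omar          274.0
Quinn         221.0
filter rows where grade_rank < 219:
         grade_rank
student            
Ben           130.0
Cal           195.0
Kai           216.0
filter rows where grade_rank > 130:
         grade_rank
student            
Cal           195.0
Kai           216.0
add column grade_rank_plus_5 = t['grade_rank'] + 5:
         grade_rank  grade_rank_plus_5
student                               
Cal           195.0              200.0
Kai           216.0              221.0
So min() = 200.0.

200.0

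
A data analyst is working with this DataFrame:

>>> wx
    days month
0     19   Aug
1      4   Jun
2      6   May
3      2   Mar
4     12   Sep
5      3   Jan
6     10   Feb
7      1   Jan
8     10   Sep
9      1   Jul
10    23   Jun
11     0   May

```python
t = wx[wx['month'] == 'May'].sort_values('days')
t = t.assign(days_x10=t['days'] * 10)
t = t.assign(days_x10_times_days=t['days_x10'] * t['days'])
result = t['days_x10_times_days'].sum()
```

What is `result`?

filter rows where month == 'May':
    days month
2      6   May
11     0   May
sort by days:
    days month
11     0   May
2      6   May
add column days_x10 = t['days'] * 10:
    days month  days_x10
11     0   May         0
2      6   May        60
add column days_x10_times_days = t['days_x10'] * t['days']:
    days month  days_x10  days_x10_times_days
11     0   May         0                    0
2      6   May        60                  360
Reading off the sum of column 'days_x10_times_days', we get 360.

360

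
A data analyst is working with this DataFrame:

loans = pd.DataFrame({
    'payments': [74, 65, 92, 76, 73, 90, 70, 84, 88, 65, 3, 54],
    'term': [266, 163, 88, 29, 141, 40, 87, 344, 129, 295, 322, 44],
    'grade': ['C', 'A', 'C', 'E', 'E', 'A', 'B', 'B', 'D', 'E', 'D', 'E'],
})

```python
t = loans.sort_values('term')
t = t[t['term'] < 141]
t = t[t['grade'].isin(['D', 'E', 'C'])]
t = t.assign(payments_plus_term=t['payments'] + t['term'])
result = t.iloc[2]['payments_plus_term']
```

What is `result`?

sort by term:
    payments  term grade
3         76    29     E
5         90    40     A
11        54    44     E
6         70    87     B
2         92    88     C
8         88   129     D
4         73   141     E
1         65   163     A
0         74   266     C
9         65   295     E
10         3   322     D
7         84   344     B
filter rows where term < 141:
    payments  term grade
3         76    29     E
5         90    40     A
11        54    44     E
6         70    87     B
2         92    88     C
8         88   129     D
filter rows where grade in ['D', 'E', 'C']:
    payments  term grade
3         76    29     E
11        54    44     E
2         92    88     C
8         88   129     D
add column payments_plus_term = t['payments'] + t['term']:
    payments  term grade  payments_plus_term
3         76    29     E                 105
11        54    44     E                  98
2         92    88     C                 180
8         88   129     D                 217

180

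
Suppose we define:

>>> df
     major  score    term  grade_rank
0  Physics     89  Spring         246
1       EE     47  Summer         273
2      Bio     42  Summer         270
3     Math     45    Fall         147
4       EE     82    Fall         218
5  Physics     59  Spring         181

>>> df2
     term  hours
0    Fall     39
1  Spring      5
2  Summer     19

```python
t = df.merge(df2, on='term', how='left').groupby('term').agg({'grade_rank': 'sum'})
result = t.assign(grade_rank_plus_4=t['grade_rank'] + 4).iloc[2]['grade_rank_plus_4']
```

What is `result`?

547

merge on 'term' (how='left') → 6 rows:
     major  score    term  grade_rank  hours
0  Physics     89  Spring         246      5
1       EE     47  Summer         273     19
2      Bio     42  Summer         270     19
3     Math     45    Fall         147     39
4       EE     82    Fall         218     39
5  Physics     59  Spring         181      5
group by term, sum of grade_rank:
        grade_rank
term              
Fall           365
Spring         427
Summer         543
add column grade_rank_plus_4 = t['grade_rank'] + 4:
        grade_rank  grade_rank_plus_4
term                                 
Fall           365                369
Spring         427                431
Summer         543                547
value at position 2, column 'grade_rank_plus_4' → 547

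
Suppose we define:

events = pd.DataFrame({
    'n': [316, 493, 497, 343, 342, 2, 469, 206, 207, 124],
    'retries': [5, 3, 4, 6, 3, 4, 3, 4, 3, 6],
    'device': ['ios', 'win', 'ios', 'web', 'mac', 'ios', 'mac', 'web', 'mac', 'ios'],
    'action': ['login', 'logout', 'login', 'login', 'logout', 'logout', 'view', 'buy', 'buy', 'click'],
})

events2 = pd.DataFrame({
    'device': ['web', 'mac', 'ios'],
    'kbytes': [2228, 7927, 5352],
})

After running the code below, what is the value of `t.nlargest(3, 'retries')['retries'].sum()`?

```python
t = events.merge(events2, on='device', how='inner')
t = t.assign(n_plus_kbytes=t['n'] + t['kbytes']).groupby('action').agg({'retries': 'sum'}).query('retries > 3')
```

29

merge on 'device' (how='inner') → 9 rows:
     n  retries device  action  kbytes
0  316        5    ios   login    5352
1  497        4    ios   login    5352
2  343        6    web   login    2228
3  342        3    mac  logout    7927
4    2        4    ios  logout    5352
5  469        3    mac    view    7927
6  206        4    web     buy    2228
7  207        3    mac     buy    7927
8  124        6    ios   click    5352
add column n_plus_kbytes = t['n'] + t['kbytes']:
     n  retries device  action  kbytes  n_plus_kbytes
0  316        5    ios   login    5352           5668
1  497        4    ios   login    5352           5849
2  343        6    web   login    2228           2571
3  342        3    mac  logout    7927           8269
4    2        4    ios  logout    5352           5354
5  469        3    mac    view    7927           8396
6  206        4    web     buy    2228           2434
7  207        3    mac     buy    7927           8134
8  124        6    ios   click    5352           5476
group by action, sum of retries:
        retries
action         
buy           7
click         6
login        15
logout        7
view          3
filter rows where retries > 3:
        retries
action         
buy           7
click         6
login        15
logout        7
take 3 rows with largest retries:
        retries
action         
login        15
buy           7
logout        7
Reading off the sum of column 'retries', we get 29.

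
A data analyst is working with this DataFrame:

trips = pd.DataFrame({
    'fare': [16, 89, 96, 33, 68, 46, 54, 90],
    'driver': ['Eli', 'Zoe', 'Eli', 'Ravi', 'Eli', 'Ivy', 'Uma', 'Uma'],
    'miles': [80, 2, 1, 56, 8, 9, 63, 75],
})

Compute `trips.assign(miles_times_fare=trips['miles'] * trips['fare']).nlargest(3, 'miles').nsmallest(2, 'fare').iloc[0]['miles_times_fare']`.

1280

add column miles_times_fare = trips['miles'] * trips['fare']:
   fare driver  miles  miles_times_fare
0    16    Eli     80              1280
1    89    Zoe      2               178
2    96    Eli      1                96
3    33   Ravi     56              1848
4    68    Eli      8               544
5    46    Ivy      9               414
6    54    Uma     63              3402
7    90    Uma     75              6750
take 3 rows with largest miles:
   fare driver  miles  miles_times_fare
0    16    Eli     80              1280
7    90    Uma     75              6750
6    54    Uma     63              3402
take 2 rows with smallest fare:
   fare driver  miles  miles_times_fare
0    16    Eli     80              1280
6    54    Uma     63              3402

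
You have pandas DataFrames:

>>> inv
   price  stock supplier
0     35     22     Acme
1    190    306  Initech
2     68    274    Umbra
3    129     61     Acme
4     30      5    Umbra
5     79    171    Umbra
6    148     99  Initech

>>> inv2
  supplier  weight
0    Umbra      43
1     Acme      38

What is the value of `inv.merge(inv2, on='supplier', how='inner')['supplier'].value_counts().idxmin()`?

merge on 'supplier' (how='inner') → 5 rows:
   price  stock supplier  weight
0     35     22     Acme      38
1     68    274    Umbra      43
2    129     61     Acme      38
3     30      5    Umbra      43
4     79    171    Umbra      43
value_counts of supplier:
supplier
Umbra    3
Acme     2
Name: count, dtype: int64
Then the label with the smallest value: Acme

Acme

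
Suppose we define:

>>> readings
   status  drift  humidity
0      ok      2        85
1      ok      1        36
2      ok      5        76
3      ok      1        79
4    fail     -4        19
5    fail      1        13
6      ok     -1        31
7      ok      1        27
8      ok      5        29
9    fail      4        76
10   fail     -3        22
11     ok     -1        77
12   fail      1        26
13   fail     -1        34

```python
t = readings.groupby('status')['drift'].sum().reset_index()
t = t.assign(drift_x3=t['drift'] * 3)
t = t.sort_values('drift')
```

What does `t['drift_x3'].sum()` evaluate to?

33

group by status, sum of drift:
status
fail    -2
ok      13
Name: drift, dtype: int64
reset_index():
  status  drift
0   fail     -2
1     ok     13
add column drift_x3 = t['drift'] * 3:
  status  drift  drift_x3
0   fail     -2        -6
1     ok     13        39
sort by drift:
  status  drift  drift_x3
0   fail     -2        -6
1     ok     13        39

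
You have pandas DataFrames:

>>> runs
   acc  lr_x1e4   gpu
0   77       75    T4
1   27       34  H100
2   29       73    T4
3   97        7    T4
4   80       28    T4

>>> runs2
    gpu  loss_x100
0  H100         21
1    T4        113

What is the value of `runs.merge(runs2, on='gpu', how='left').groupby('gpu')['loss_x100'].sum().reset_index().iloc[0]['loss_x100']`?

merge on 'gpu' (how='left') → 5 rows:
   acc  lr_x1e4   gpu  loss_x100
0   77       75    T4        113
1   27       34  H100         21
2   29       73    T4        113
3   97        7    T4        113
4   80       28    T4        113
group by gpu, sum of loss_x100:
gpu
H100     21
T4      452
Name: loss_x100, dtype: int64
reset_index():
    gpu  loss_x100
0  H100         21
1    T4        452
Then the value at position 0, column 'loss_x100': 21

21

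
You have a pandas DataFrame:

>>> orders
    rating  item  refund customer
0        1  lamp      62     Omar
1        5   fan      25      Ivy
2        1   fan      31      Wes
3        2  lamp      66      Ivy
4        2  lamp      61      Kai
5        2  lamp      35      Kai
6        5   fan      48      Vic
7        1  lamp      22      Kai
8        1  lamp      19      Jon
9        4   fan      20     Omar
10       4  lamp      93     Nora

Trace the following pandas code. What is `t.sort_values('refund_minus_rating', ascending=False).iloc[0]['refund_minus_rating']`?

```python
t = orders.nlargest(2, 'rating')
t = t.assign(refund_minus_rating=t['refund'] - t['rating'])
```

take 2 rows with largest rating:
   rating item  refund customer
1       5  fan      25      Ivy
6       5  fan      48      Vic
add column refund_minus_rating = t['refund'] - t['rating']:
   rating item  refund customer  refund_minus_rating
1       5  fan      25      Ivy                   20
6       5  fan      48      Vic                   43
sort by refund_minus_rating descending:
   rating item  refund customer  refund_minus_rating
6       5  fan      48      Vic                   43
1       5  fan      25      Ivy                   20

43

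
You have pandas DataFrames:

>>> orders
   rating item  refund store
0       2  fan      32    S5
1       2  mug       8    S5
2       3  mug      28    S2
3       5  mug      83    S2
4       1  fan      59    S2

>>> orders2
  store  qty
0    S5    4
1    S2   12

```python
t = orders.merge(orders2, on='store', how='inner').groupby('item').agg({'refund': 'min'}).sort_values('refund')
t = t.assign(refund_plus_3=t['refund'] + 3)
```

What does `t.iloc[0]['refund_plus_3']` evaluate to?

11

merge on 'store' (how='inner') → 5 rows:
   rating item  refund store  qty
0       2  fan      32    S5    4
1       2  mug       8    S5    4
2       3  mug      28    S2   12
3       5  mug      83    S2   12
4       1  fan      59    S2   12
group by item, min of refund:
      refund
item        
fan       32
mug        8
sort by refund:
      refund
item        
mug        8
fan       32
add column refund_plus_3 = t['refund'] + 3:
      refund  refund_plus_3
item                       
mug        8             11
fan       32             35
value at position 0, column 'refund_plus_3' → 11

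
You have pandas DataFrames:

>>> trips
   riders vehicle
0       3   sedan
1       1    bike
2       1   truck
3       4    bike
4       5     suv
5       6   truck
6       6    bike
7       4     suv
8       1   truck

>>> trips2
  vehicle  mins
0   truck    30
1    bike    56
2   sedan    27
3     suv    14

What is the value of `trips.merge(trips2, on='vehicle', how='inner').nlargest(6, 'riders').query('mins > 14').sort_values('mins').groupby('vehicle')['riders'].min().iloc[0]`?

4

merge on 'vehicle' (how='inner') → 9 rows:
   riders vehicle  mins
0       3   sedan    27
1       1    bike    56
2       1   truck    30
3       4    bike    56
4       5     suv    14
5       6   truck    30
6       6    bike    56
7       4     suv    14
8       1   truck    30
take 6 rows with largest riders:
   riders vehicle  mins
5       6   truck    30
6       6    bike    56
4       5     suv    14
3       4    bike    56
7       4     suv    14
0       3   sedan    27
filter rows where mins > 14:
   riders vehicle  mins
5       6   truck    30
6       6    bike    56
3       4    bike    56
0       3   sedan    27
sort by mins:
   riders vehicle  mins
0       3   sedan    27
5       6   truck    30
6       6    bike    56
3       4    bike    56
group by vehicle, min of riders:
vehicle
bike     4
sedan    3
truck    6
Name: riders, dtype: int64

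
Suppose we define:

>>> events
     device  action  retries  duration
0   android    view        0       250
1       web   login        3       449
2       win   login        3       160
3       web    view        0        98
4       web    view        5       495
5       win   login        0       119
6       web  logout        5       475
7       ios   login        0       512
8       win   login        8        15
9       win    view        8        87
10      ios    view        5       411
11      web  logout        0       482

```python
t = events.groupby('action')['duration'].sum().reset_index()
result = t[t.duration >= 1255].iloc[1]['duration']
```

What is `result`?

group by action, sum of duration:
action
login     1255
logout     957
view      1341
Name: duration, dtype: int64
reset_index():
   action  duration
0   login      1255
1  logout       957
2    view      1341
filter rows where duration >= 1255:
  action  duration
0  login      1255
2   view      1341

1341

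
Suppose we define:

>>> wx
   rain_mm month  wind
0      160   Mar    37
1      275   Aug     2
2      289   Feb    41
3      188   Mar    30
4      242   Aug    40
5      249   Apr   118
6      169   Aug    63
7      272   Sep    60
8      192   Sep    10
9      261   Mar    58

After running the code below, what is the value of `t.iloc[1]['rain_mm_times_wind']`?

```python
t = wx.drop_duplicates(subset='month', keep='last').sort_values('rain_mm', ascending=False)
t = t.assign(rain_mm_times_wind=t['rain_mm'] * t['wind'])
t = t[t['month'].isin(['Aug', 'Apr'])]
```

10647

drop duplicate month (keep=last):
   rain_mm month  wind
2      289   Feb    41
5      249   Apr   118
6      169   Aug    63
8      192   Sep    10
9      261   Mar    58
sort by rain_mm descending:
   rain_mm month  wind
2      289   Feb    41
9      261   Mar    58
5      249   Apr   118
8      192   Sep    10
6      169   Aug    63
add column rain_mm_times_wind = t['rain_mm'] * t['wind']:
   rain_mm month  wind  rain_mm_times_wind
2      289   Feb    41               11849
9      261   Mar    58               15138
5      249   Apr   118               29382
8      192   Sep    10                1920
6      169   Aug    63               10647
filter rows where month in ['Aug', 'Apr']:
   rain_mm month  wind  rain_mm_times_wind
5      249   Apr   118               29382
6      169   Aug    63               10647
value at position 1, column 'rain_mm_times_wind' → 10647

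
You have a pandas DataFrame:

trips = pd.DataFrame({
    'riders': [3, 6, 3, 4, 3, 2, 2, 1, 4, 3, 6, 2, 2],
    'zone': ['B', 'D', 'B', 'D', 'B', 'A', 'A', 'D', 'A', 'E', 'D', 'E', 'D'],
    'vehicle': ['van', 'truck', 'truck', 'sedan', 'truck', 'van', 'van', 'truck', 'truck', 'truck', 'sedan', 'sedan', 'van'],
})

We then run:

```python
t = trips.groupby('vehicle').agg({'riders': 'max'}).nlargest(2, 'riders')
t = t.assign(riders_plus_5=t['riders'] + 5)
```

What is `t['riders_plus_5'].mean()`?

11.0

group by vehicle, max of riders:
         riders
vehicle        
sedan         6
truck         6
van           3
take 2 rows with largest riders:
         riders
vehicle        
sedan         6
truck         6
add column riders_plus_5 = t['riders'] + 5:
         riders  riders_plus_5
vehicle                       
sedan         6             11
truck         6             11
mean of column 'riders_plus_5' → 11.0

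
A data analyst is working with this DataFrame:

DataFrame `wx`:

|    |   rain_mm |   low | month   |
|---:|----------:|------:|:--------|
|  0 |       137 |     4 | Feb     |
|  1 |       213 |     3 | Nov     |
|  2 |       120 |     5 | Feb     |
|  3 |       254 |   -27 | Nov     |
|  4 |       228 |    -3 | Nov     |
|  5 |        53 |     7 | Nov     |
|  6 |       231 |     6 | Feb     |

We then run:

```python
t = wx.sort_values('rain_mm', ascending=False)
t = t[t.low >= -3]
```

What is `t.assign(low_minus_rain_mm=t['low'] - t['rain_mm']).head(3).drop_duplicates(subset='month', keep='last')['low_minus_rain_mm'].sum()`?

-435

sort by rain_mm descending:
   rain_mm  low month
3      254  -27   Nov
6      231    6   Feb
4      228   -3   Nov
1      213    3   Nov
0      137    4   Feb
2      120    5   Feb
5       53    7   Nov
filter rows where low >= -3:
   rain_mm  low month
6      231    6   Feb
4      228   -3   Nov
1      213    3   Nov
0      137    4   Feb
2      120    5   Feb
5       53    7   Nov
add column low_minus_rain_mm = t['low'] - t['rain_mm']:
   rain_mm  low month  low_minus_rain_mm
6      231    6   Feb               -225
4      228   -3   Nov               -231
1      213    3   Nov               -210
0      137    4   Feb               -133
2      120    5   Feb               -115
5       53    7   Nov                -46
take first 3 rows:
   rain_mm  low month  low_minus_rain_mm
6      231    6   Feb               -225
4      228   -3   Nov               -231
1      213    3   Nov               -210
drop duplicate month (keep=last):
   rain_mm  low month  low_minus_rain_mm
6      231    6   Feb               -225
1      213    3   Nov               -210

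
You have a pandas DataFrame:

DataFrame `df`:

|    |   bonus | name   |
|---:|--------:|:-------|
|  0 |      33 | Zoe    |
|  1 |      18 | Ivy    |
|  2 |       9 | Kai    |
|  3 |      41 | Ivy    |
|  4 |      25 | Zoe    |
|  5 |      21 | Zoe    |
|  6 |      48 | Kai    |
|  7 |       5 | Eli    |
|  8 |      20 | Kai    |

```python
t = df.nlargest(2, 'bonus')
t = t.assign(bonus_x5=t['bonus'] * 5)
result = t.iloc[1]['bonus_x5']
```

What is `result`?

take 2 rows with largest bonus:
   bonus name
6     48  Kai
3     41  Ivy
add column bonus_x5 = t['bonus'] * 5:
   bonus name  bonus_x5
6     48  Kai       240
3     41  Ivy       205

205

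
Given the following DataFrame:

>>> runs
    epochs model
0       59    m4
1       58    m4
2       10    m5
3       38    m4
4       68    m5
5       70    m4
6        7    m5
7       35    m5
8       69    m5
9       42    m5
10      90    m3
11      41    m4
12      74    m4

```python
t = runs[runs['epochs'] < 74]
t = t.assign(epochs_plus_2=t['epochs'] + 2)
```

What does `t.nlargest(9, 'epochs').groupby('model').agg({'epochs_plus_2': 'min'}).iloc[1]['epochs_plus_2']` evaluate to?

filter rows where epochs < 74:
    epochs model
0       59    m4
1       58    m4
2       10    m5
3       38    m4
4       68    m5
5       70    m4
6        7    m5
7       35    m5
8       69    m5
9       42    m5
11      41    m4
add column epochs_plus_2 = t['epochs'] + 2:
    epochs model  epochs_plus_2
0       59    m4             61
1       58    m4             60
2       10    m5             12
3       38    m4             40
4       68    m5             70
5       70    m4             72
6        7    m5              9
7       35    m5             37
8       69    m5             71
9       42    m5             44
11      41    m4             43
take 9 rows with largest epochs:
    epochs model  epochs_plus_2
5       70    m4             72
8       69    m5             71
4       68    m5             70
0       59    m4             61
1       58    m4             60
9       42    m5             44
11      41    m4             43
3       38    m4             40
7       35    m5             37
group by model, min of epochs_plus_2:
       epochs_plus_2
model               
m4                40
m5                37

37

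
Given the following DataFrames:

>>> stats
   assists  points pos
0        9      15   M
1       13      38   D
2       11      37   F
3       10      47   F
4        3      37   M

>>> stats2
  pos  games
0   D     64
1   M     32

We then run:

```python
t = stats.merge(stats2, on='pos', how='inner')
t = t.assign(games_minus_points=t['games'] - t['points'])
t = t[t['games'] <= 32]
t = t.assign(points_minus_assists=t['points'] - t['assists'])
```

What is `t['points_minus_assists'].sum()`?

40

merge on 'pos' (how='inner') → 3 rows:
   assists  points pos  games
0        9      15   M     32
1       13      38   D     64
2        3      37   M     32
add column games_minus_points = t['games'] - t['points']:
   assists  points pos  games  games_minus_points
0        9      15   M     32                  17
1       13      38   D     64                  26
2        3      37   M     32                  -5
filter rows where games <= 32:
   assists  points pos  games  games_minus_points
0        9      15   M     32                  17
2        3      37   M     32                  -5
add column points_minus_assists = t['points'] - t['assists']:
   assists  points pos  games  games_minus_points  points_minus_assists
0        9      15   M     32                  17                     6
2        3      37   M     32                  -5                    34
Then the sum of column 'points_minus_assists': 40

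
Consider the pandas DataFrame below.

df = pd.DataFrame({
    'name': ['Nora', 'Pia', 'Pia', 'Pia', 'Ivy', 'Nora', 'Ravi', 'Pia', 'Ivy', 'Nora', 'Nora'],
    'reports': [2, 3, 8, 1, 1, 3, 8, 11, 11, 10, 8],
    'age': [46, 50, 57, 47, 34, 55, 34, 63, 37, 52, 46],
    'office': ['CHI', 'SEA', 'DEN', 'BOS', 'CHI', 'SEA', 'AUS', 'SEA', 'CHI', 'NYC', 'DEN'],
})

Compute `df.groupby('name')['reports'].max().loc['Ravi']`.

8

group by name, max of reports:
name
Ivy     11
Nora    10
Pia     11
Ravi     8
Name: reports, dtype: int64
Taking the value at index 'Ravi' gives 8.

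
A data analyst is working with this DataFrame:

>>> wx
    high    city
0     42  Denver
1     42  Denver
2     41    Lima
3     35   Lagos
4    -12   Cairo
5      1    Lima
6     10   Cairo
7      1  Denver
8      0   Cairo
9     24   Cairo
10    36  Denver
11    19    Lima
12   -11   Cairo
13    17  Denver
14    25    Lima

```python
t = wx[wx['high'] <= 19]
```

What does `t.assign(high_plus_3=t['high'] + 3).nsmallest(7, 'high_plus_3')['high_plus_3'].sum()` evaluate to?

filter rows where high <= 19:
    high    city
4    -12   Cairo
5      1    Lima
6     10   Cairo
7      1  Denver
8      0   Cairo
11    19    Lima
12   -11   Cairo
13    17  Denver
add column high_plus_3 = t['high'] + 3:
    high    city  high_plus_3
4    -12   Cairo           -9
5      1    Lima            4
6     10   Cairo           13
7      1  Denver            4
8      0   Cairo            3
11    19    Lima           22
12   -11   Cairo           -8
13    17  Denver           20
take 7 rows with smallest high_plus_3:
    high    city  high_plus_3
4    -12   Cairo           -9
12   -11   Cairo           -8
8      0   Cairo            3
5      1    Lima            4
7      1  Denver            4
6     10   Cairo           13
13    17  Denver           20
Finally, sum of column 'high_plus_3' = 27.

27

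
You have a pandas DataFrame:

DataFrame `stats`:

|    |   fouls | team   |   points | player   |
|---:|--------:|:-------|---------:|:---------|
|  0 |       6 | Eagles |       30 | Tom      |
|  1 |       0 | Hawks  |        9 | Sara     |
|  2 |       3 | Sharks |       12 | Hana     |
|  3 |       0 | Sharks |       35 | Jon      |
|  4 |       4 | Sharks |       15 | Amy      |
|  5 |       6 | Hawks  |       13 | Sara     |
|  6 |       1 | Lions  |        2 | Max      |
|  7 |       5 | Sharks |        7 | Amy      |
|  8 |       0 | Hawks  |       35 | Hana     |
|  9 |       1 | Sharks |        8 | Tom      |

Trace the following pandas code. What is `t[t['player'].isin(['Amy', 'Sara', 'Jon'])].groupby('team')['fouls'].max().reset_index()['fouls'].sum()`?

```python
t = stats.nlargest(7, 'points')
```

10

take 7 rows with largest points:
   fouls    team  points player
3      0  Sharks      35    Jon
8      0   Hawks      35   Hana
0      6  Eagles      30    Tom
4      4  Sharks      15    Amy
5      6   Hawks      13   Sara
2      3  Sharks      12   Hana
1      0   Hawks       9   Sara
filter rows where player in ['Amy', 'Sara', 'Jon']:
   fouls    team  points player
3      0  Sharks      35    Jon
4      4  Sharks      15    Amy
5      6   Hawks      13   Sara
1      0   Hawks       9   Sara
group by team, max of fouls:
team
Hawks     6
Sharks    4
Name: fouls, dtype: int64
reset_index():
     team  fouls
0   Hawks      6
1  Sharks      4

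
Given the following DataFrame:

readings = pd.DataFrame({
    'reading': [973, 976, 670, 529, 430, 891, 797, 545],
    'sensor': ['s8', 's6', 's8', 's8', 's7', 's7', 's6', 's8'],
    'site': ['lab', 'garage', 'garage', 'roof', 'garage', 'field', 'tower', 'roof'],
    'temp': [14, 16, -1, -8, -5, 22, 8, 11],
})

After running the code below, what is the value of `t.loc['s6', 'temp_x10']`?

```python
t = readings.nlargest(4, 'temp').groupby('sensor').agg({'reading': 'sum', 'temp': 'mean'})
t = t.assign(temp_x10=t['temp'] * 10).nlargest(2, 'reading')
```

160.0

take 4 rows with largest temp:
   reading sensor    site  temp
5      891     s7   field    22
1      976     s6  garage    16
0      973     s8     lab    14
7      545     s8    roof    11
group by sensor: sum(reading), mean(temp):
        reading  temp
sensor               
s6          976  16.0
s7          891  22.0
s8         1518  12.5
add column temp_x10 = t['temp'] * 10:
        reading  temp  temp_x10
sensor                         
s6          976  16.0     160.0
s7          891  22.0     220.0
s8         1518  12.5     125.0
take 2 rows with largest reading:
        reading  temp  temp_x10
sensor                         
s8         1518  12.5     125.0
s6          976  16.0     160.0
The value at row 's6', column 'temp_x10' is 160.0.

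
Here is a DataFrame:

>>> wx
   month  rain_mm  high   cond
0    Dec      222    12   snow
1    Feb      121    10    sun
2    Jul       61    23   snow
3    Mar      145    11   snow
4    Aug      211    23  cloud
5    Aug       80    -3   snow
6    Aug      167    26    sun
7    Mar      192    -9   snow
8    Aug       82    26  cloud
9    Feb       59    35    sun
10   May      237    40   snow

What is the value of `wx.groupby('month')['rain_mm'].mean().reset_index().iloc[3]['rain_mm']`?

61.0

group by month, mean of rain_mm:
month
Aug    135.0
Dec    222.0
Feb     90.0
Jul     61.0
Mar    168.5
May    237.0
Name: rain_mm, dtype: float64
reset_index():
  month  rain_mm
0   Aug    135.0
1   Dec    222.0
2   Feb     90.0
3   Jul     61.0
4   Mar    168.5
5   May    237.0
Taking the value at position 3, column 'rain_mm' gives 61.0.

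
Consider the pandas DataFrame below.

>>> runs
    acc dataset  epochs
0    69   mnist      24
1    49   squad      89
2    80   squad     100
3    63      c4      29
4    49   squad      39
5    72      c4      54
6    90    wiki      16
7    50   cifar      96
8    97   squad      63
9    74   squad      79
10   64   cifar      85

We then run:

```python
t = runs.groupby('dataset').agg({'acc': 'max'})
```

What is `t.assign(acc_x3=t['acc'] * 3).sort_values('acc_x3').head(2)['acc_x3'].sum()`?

399

group by dataset, max of acc:
         acc
dataset     
c4        72
cifar     64
mnist     69
squad     97
wiki      90
add column acc_x3 = t['acc'] * 3:
         acc  acc_x3
dataset             
c4        72     216
cifar     64     192
mnist     69     207
squad     97     291
wiki      90     270
sort by acc_x3:
         acc  acc_x3
dataset             
cifar     64     192
mnist     69     207
c4        72     216
wiki      90     270
squad     97     291
take first 2 rows:
         acc  acc_x3
dataset             
cifar     64     192
mnist     69     207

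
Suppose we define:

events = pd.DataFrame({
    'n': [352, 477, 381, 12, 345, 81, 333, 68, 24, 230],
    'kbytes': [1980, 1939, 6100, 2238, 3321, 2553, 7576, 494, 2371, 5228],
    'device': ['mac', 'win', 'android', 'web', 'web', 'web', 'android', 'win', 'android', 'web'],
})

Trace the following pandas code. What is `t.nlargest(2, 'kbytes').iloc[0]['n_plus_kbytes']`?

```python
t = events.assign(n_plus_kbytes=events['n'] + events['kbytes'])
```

add column n_plus_kbytes = events['n'] + events['kbytes']:
     n  kbytes   device  n_plus_kbytes
0  352    1980      mac           2332
1  477    1939      win           2416
2  381    6100  android           6481
3   12    2238      web           2250
4  345    3321      web           3666
5   81    2553      web           2634
6  333    7576  android           7909
7   68     494      win            562
8   24    2371  android           2395
9  230    5228      web           5458
take 2 rows with largest kbytes:
     n  kbytes   device  n_plus_kbytes
6  333    7576  android           7909
2  381    6100  android           6481

7909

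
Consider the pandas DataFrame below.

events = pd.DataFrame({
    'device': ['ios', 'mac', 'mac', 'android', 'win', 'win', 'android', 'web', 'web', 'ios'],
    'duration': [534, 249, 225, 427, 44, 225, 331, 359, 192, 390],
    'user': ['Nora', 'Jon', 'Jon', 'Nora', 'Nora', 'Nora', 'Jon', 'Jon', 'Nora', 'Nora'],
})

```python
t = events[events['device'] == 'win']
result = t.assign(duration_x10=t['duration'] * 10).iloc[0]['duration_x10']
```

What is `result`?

440

filter rows where device == 'win':
  device  duration  user
4    win        44  Nora
5    win       225  Nora
add column duration_x10 = t['duration'] * 10:
  device  duration  user  duration_x10
4    win        44  Nora           440
5    win       225  Nora          2250
value at position 0, column 'duration_x10' → 440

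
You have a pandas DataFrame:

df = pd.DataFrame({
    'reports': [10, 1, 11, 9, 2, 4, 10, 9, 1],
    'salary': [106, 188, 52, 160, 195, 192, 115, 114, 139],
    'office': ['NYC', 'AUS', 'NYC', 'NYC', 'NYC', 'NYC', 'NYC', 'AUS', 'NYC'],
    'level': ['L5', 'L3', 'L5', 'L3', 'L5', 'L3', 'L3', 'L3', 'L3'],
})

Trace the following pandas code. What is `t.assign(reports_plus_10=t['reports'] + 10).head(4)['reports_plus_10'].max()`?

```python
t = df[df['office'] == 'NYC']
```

21

filter rows where office == 'NYC':
   reports  salary office level
0       10     106    NYC    L5
2       11      52    NYC    L5
3        9     160    NYC    L3
4        2     195    NYC    L5
5        4     192    NYC    L3
6       10     115    NYC    L3
8        1     139    NYC    L3
add column reports_plus_10 = t['reports'] + 10:
   reports  salary office level  reports_plus_10
0       10     106    NYC    L5               20
2       11      52    NYC    L5               21
3        9     160    NYC    L3               19
4        2     195    NYC    L5               12
5        4     192    NYC    L3               14
6       10     115    NYC    L3               20
8        1     139    NYC    L3               11
take first 4 rows:
   reports  salary office level  reports_plus_10
0       10     106    NYC    L5               20
2       11      52    NYC    L5               21
3        9     160    NYC    L3               19
4        2     195    NYC    L5               12
Reading off the max of column 'reports_plus_10', we get 21.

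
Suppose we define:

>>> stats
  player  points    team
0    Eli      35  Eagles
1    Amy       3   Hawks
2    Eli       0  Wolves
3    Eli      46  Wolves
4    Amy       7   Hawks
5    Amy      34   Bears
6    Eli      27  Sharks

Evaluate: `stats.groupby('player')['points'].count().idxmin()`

group by player, count of points:
player
Amy    3
Eli    4
Name: points, dtype: int64
Finally, label with the smallest value = Amy.

Amy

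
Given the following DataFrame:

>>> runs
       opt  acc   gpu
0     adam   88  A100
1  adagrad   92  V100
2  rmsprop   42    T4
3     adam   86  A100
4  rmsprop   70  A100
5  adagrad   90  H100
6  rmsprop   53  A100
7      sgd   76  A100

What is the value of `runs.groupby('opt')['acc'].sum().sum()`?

597

group by opt, sum of acc:
opt
adagrad    182
adam       174
rmsprop    165
sgd         76
Name: acc, dtype: int64
So sum() = 597.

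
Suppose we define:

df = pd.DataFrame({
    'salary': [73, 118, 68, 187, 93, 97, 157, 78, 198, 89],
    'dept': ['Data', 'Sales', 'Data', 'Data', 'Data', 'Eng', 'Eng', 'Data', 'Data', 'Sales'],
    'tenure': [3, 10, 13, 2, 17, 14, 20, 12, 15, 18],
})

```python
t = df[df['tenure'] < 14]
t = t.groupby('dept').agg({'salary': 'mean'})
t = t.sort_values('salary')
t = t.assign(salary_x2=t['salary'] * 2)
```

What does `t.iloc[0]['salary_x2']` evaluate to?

203.0

filter rows where tenure < 14:
   salary   dept  tenure
0      73   Data       3
1     118  Sales      10
2      68   Data      13
3     187   Data       2
7      78   Data      12
group by dept, mean of salary:
       salary
dept         
Data    101.5
Sales   118.0
sort by salary:
       salary
dept         
Data    101.5
Sales   118.0
add column salary_x2 = t['salary'] * 2:
       salary  salary_x2
dept                    
Data    101.5      203.0
Sales   118.0      236.0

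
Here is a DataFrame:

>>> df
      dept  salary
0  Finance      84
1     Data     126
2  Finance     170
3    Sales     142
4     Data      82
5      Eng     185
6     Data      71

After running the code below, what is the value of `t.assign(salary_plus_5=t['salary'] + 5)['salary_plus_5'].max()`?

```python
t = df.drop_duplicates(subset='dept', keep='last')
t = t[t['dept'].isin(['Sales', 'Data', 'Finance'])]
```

drop duplicate dept (keep=last):
      dept  salary
2  Finance     170
3    Sales     142
5      Eng     185
6     Data      71
filter rows where dept in ['Sales', 'Data', 'Finance']:
      dept  salary
2  Finance     170
3    Sales     142
6     Data      71
add column salary_plus_5 = t['salary'] + 5:
      dept  salary  salary_plus_5
2  Finance     170            175
3    Sales     142            147
6     Data      71             76
Reading off the max of column 'salary_plus_5', we get 175.

175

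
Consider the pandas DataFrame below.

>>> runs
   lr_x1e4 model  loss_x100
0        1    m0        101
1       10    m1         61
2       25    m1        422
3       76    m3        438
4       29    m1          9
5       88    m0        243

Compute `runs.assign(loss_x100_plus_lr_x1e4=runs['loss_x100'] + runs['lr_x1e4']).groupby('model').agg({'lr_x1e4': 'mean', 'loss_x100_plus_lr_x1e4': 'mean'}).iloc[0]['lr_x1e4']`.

add column loss_x100_plus_lr_x1e4 = runs['loss_x100'] + runs['lr_x1e4']:
   lr_x1e4 model  loss_x100  loss_x100_plus_lr_x1e4
0        1    m0        101                     102
1       10    m1         61                      71
2       25    m1        422                     447
3       76    m3        438                     514
4       29    m1          9                      38
5       88    m0        243                     331
group by model: mean(lr_x1e4), mean(loss_x100_plus_lr_x1e4):
         lr_x1e4  loss_x100_plus_lr_x1e4
model                                   
m0     44.500000              216.500000
m1     21.333333              185.333333
m3     76.000000              514.000000

44.5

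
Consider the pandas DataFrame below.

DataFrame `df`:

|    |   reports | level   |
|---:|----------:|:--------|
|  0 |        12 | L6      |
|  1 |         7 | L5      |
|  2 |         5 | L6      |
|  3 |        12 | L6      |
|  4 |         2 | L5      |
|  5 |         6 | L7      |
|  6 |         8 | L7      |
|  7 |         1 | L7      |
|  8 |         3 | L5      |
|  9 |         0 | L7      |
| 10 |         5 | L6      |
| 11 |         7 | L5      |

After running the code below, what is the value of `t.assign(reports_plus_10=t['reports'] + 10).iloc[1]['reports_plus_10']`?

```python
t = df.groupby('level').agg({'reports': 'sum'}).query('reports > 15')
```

group by level, sum of reports:
       reports
level         
L5          19
L6          34
L7          15
filter rows where reports > 15:
       reports
level         
L5          19
L6          34
add column reports_plus_10 = t['reports'] + 10:
       reports  reports_plus_10
level                          
L5          19               29
L6          34               44

44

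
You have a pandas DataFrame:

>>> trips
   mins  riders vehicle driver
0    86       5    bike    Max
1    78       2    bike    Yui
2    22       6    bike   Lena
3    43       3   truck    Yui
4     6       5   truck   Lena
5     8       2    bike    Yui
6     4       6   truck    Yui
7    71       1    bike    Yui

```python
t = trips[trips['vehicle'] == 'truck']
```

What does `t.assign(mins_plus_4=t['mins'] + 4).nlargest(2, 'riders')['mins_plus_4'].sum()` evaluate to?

filter rows where vehicle == 'truck':
   mins  riders vehicle driver
3    43       3   truck    Yui
4     6       5   truck   Lena
6     4       6   truck    Yui
add column mins_plus_4 = t['mins'] + 4:
   mins  riders vehicle driver  mins_plus_4
3    43       3   truck    Yui           47
4     6       5   truck   Lena           10
6     4       6   truck    Yui            8
take 2 rows with largest riders:
   mins  riders vehicle driver  mins_plus_4
6     4       6   truck    Yui            8
4     6       5   truck   Lena           10
Finally, sum of column 'mins_plus_4' = 18.

18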